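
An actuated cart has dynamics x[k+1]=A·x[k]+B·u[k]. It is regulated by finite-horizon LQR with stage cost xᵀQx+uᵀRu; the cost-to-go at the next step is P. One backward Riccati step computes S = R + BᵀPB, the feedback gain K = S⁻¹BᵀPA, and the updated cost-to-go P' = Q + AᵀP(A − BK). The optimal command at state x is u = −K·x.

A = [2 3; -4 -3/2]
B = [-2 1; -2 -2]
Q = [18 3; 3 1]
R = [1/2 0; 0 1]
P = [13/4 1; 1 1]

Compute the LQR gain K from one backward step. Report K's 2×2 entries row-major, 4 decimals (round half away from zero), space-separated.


BᵀP = [-8.5000 -4.0000; 1.2500 -1.0000]
S = R + BᵀPB = [1/2 0; 0 1] + [25.0000 -0.5000; -0.5000 3.2500] = [25.5000 -0.5000; -0.5000 4.2500]
BᵀPA = [-1.0000 -19.5000; 6.5000 5.2500]
K = S⁻¹·BᵀPA = [-0.0092 -0.7422; 1.5283 1.1480]
A−BK = [0.4532 0.3676; -0.9618 -0.6884]
AᵀP(A−BK) = [3.0566 2.2960; 2.2960 2.0003]
P' = Q + AᵀP(A−BK) = [21.0566 5.2960; 5.2960 3.0003]
tr(P') = 24.0569

-0.0092 -0.7422 1.5283 1.1480


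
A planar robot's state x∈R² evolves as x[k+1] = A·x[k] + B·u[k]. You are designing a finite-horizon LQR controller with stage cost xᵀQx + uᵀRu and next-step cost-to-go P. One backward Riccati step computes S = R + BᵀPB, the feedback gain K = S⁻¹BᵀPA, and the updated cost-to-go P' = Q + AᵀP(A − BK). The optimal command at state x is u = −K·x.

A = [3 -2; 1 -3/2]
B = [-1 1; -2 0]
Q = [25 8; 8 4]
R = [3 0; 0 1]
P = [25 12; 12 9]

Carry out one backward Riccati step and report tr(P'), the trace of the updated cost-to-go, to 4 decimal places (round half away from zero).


BᵀP = [-49.0000 -30.0000; 25.0000 12.0000]
S = R + BᵀPB = [3 0; 0 1] + [109.0000 -49.0000; -49.0000 25.0000] = [112.0000 -49.0000; -49.0000 26.0000]
BᵀPA = [-177.0000 143.0000; 87.0000 -68.0000]
K = S⁻¹·BᵀPA = [-0.6634 0.7554; 2.0959 -1.1918]
A−BK = [0.2407 -0.0528; -0.3268 0.0108]
AᵀP(A−BK) = [6.2348 -4.1125; -4.1125 3.1893]
P' = Q + AᵀP(A−BK) = [31.2348 3.8875; 3.8875 7.1893]
tr(P') = 38.4242

38.4242


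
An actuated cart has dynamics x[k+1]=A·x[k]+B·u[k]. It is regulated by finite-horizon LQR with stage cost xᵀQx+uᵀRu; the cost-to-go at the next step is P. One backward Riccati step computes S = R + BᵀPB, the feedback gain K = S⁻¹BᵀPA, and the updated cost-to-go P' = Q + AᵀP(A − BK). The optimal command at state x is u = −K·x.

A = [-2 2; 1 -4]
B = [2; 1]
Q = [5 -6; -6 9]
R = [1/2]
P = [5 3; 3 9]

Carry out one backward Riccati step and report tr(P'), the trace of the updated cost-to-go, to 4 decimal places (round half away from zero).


BᵀP = [13.0000 15.0000]
S = R + BᵀPB = [1/2] + [41.0000] = [41.5000]
BᵀPA = [-11.0000 -34.0000]
K = S⁻¹·BᵀPA = [-0.2651 -0.8193]
A−BK = [-1.4699 3.6386; 1.2651 -3.1807]
AᵀP(A−BK) = [14.0843 -35.0120; -35.0120 88.1446]
P' = Q + AᵀP(A−BK) = [19.0843 -41.0120; -41.0120 97.1446]
tr(P') = 116.2289

116.2289


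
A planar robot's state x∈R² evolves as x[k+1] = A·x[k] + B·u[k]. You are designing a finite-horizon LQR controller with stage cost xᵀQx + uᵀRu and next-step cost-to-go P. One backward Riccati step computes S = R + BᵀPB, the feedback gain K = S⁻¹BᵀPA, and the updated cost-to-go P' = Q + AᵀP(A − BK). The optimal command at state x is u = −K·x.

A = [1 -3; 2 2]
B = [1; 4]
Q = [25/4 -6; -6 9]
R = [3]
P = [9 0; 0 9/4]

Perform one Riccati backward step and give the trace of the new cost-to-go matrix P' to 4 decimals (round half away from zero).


BᵀP = [9.0000 9.0000]
S = R + BᵀPB = [3] + [45.0000] = [48.0000]
BᵀPA = [27.0000 -9.0000]
K = S⁻¹·BᵀPA = [0.5625 -0.1875]
A−BK = [0.4375 -2.8125; -0.2500 2.7500]
AᵀP(A−BK) = [2.8125 -12.9375; -12.9375 88.3125]
P' = Q + AᵀP(A−BK) = [9.0625 -18.9375; -18.9375 97.3125]
tr(P') = 106.3750

106.3750


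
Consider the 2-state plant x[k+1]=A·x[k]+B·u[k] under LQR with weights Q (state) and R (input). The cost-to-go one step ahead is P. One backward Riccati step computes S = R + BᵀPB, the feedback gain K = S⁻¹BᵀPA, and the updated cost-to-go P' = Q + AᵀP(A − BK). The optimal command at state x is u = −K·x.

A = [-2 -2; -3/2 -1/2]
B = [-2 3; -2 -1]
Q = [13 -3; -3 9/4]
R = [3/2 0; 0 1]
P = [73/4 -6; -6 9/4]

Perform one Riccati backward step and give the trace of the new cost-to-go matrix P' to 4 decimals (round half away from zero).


16.1847

BᵀP = [-24.5000 7.5000; 60.7500 -20.2500]
S = R + BᵀPB = [3/2 0; 0 1] + [34.0000 -81.0000; -81.0000 202.5000] = [35.5000 -81.0000; -81.0000 203.5000]
BᵀPA = [37.7500 45.2500; -91.1250 -111.3750]
K = S⁻¹·BᵀPA = [0.4538 0.2819; -0.2672 -0.4351]
A−BK = [-0.2909 -0.1309; -0.8595 -0.3712]
AᵀP(A−BK) = [0.5865 0.3980; 0.3980 0.3482]
P' = Q + AᵀP(A−BK) = [13.5865 -2.6020; -2.6020 2.5982]
tr(P') = 16.1847


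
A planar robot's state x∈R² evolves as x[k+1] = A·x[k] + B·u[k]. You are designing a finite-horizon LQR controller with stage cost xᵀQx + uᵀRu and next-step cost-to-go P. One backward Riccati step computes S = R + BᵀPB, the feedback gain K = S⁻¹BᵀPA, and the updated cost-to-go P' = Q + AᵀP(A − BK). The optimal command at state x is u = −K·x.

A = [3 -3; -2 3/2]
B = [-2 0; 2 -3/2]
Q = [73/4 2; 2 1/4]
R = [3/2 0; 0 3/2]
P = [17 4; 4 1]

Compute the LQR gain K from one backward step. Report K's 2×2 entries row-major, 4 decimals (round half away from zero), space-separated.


-1.5075 1.5678 -0.3819 0.4372

BᵀP = [-26.0000 -6.0000; -6.0000 -1.5000]
S = R + BᵀPB = [3/2 0; 0 3/2] + [40.0000 9.0000; 9.0000 2.2500] = [41.5000 9.0000; 9.0000 3.7500]
BᵀPA = [-66.0000 69.0000; -15.0000 15.7500]
K = S⁻¹·BᵀPA = [-1.5075 1.5678; -0.3819 0.4372]
A−BK = [-0.0151 0.1357; 0.4422 -0.9799]
AᵀP(A−BK) = [3.7739 -3.9648; -3.9648 4.1834]
P' = Q + AᵀP(A−BK) = [22.0239 -1.9648; -1.9648 4.4334]
tr(P') = 26.4573


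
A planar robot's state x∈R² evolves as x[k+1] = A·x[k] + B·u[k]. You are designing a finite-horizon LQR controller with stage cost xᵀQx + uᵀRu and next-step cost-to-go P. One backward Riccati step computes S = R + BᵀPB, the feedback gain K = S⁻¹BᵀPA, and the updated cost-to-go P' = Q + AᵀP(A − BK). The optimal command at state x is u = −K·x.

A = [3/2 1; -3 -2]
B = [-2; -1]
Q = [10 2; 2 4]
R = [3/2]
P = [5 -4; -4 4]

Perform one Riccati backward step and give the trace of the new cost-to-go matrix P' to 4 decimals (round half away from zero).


67.1974

BᵀP = [-6.0000 4.0000]
S = R + BᵀPB = [3/2] + [8.0000] = [9.5000]
BᵀPA = [-21.0000 -14.0000]
K = S⁻¹·BᵀPA = [-2.2105 -1.4737]
A−BK = [-2.9211 -1.9474; -5.2105 -3.4737]
AᵀP(A−BK) = [36.8289 24.5526; 24.5526 16.3684]
P' = Q + AᵀP(A−BK) = [46.8289 26.5526; 26.5526 20.3684]
tr(P') = 67.1974


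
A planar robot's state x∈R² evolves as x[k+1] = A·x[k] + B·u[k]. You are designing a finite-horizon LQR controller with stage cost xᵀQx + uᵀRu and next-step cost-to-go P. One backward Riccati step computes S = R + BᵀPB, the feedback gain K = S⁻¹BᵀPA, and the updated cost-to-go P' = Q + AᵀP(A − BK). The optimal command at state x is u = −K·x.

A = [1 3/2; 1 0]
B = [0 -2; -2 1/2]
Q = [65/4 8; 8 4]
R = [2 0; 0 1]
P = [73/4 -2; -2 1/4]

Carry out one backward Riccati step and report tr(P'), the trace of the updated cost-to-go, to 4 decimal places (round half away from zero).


BᵀP = [4.0000 -0.5000; -37.5000 4.1250]
S = R + BᵀPB = [2 0; 0 1] + [1.0000 -8.2500; -8.2500 77.0625] = [3.0000 -8.2500; -8.2500 78.0625]
BᵀPA = [3.5000 6.0000; -33.3750 -56.2500]
K = S⁻¹·BᵀPA = [-0.0128 0.0260; -0.4289 -0.7178]
A−BK = [0.1422 0.0643; 1.1889 0.4108]
AᵀP(A−BK) = [0.2304 0.3265; 0.3265 0.5286]
P' = Q + AᵀP(A−BK) = [16.4804 8.3265; 8.3265 4.5286]
tr(P') = 21.0091

21.0091


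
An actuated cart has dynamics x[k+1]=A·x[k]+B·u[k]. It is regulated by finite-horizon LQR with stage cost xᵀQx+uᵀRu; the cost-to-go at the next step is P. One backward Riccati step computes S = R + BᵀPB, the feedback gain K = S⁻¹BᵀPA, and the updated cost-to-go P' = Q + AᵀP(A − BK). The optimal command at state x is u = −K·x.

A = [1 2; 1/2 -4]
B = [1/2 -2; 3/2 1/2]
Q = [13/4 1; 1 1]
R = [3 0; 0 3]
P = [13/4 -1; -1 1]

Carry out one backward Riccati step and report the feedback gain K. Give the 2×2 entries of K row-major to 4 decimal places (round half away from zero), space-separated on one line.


BᵀP = [0.1250 1.0000; -7.0000 2.5000]
S = R + BᵀPB = [3 0; 0 3] + [1.5625 0.2500; 0.2500 15.2500] = [4.5625 0.2500; 0.2500 18.2500]
BᵀPA = [0.6250 -3.7500; -5.7500 -24.0000]
K = S⁻¹·BᵀPA = [0.1544 -0.7504; -0.3172 -1.3048]
A−BK = [0.2885 -0.2344; 0.4270 -2.2220]
AᵀP(A−BK) = [0.5797 0.4665; 0.4665 10.8710]
P' = Q + AᵀP(A−BK) = [3.8297 1.4665; 1.4665 11.8710]
tr(P') = 15.7007

0.1544 -0.7504 -0.3172 -1.3048


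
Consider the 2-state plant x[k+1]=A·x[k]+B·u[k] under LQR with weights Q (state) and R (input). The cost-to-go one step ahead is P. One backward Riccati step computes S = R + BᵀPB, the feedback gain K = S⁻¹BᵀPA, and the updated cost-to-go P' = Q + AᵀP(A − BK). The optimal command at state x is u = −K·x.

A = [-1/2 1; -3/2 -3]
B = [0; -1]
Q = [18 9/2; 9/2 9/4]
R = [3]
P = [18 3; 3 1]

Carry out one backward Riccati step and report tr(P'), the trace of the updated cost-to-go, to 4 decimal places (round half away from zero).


BᵀP = [-3.0000 -1.0000]
S = R + BᵀPB = [3] + [1.0000] = [4.0000]
BᵀPA = [3.0000 0.0000]
K = S⁻¹·BᵀPA = [0.7500 0.0000]
A−BK = [-0.5000 1.0000; -0.7500 -3.0000]
AᵀP(A−BK) = [9.0000 -4.5000; -4.5000 9.0000]
P' = Q + AᵀP(A−BK) = [27.0000 0.0000; 0.0000 11.2500]
tr(P') = 38.2500

38.2500


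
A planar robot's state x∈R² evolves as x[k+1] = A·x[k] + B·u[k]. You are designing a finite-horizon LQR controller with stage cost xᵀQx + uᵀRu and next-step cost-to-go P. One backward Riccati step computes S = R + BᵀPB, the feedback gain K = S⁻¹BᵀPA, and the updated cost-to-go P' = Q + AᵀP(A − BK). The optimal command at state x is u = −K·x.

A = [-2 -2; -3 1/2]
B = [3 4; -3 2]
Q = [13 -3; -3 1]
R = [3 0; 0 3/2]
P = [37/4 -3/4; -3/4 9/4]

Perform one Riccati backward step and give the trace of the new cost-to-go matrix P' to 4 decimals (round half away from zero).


BᵀP = [30.0000 -9.0000; 35.5000 1.5000]
S = R + BᵀPB = [3 0; 0 3/2] + [117.0000 102.0000; 102.0000 145.0000] = [120.0000 102.0000; 102.0000 146.5000]
BᵀPA = [-33.0000 -64.5000; -75.5000 -70.2500]
K = S⁻¹·BᵀPA = [0.3995 -0.3182; -0.7935 -0.2579]
A−BK = [-0.0245 -0.0135; -0.2147 0.0611]
AᵀP(A−BK) = [1.5245 -0.1019; -0.1019 0.4150]
P' = Q + AᵀP(A−BK) = [14.5245 -3.1019; -3.1019 1.4150]
tr(P') = 15.9394

15.9394


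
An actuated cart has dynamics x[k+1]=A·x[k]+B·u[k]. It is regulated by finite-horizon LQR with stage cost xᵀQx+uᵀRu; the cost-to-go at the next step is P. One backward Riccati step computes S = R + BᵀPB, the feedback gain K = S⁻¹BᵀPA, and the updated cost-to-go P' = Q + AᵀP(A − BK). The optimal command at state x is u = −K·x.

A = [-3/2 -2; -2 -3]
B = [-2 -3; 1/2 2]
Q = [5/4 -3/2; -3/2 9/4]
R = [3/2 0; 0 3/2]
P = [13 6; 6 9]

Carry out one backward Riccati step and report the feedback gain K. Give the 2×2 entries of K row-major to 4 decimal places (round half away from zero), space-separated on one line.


BᵀP = [-23.0000 -7.5000; -27.0000 0.0000]
S = R + BᵀPB = [3/2 0; 0 3/2] + [42.2500 54.0000; 54.0000 81.0000] = [43.7500 54.0000; 54.0000 82.5000]
BᵀPA = [49.5000 68.5000; 40.5000 54.0000]
K = S⁻¹·BᵀPA = [2.7355 3.9448; -1.2996 -1.9275]
A−BK = [0.0722 0.1071; -0.7685 -1.1174]
AᵀP(A−BK) = [18.4758 26.7956; 26.7956 38.8653]
P' = Q + AᵀP(A−BK) = [19.7258 25.2956; 25.2956 41.1153]
tr(P') = 60.8411

2.7355 3.9448 -1.2996 -1.9275


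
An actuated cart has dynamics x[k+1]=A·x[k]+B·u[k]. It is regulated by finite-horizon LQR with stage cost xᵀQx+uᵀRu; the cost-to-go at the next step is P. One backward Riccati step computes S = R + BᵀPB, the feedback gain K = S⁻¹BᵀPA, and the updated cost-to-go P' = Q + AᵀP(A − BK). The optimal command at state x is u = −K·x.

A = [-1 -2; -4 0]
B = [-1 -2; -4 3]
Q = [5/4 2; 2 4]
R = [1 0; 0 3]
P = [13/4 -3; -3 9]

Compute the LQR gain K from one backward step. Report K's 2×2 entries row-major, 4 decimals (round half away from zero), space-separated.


BᵀP = [8.7500 -33.0000; -15.5000 33.0000]
S = R + BᵀPB = [1 0; 0 3] + [123.2500 -116.5000; -116.5000 130.0000] = [124.2500 -116.5000; -116.5000 133.0000]
BᵀPA = [123.2500 -17.5000; -116.5000 31.0000]
K = S⁻¹·BᵀPA = [0.9550 0.4348; -0.0395 0.6140]
A−BK = [-0.1239 -0.3373; -0.0618 -0.1026]
AᵀP(A−BK) = [0.9550 0.4348; 0.4348 1.5767]
P' = Q + AᵀP(A−BK) = [2.2050 2.4348; 2.4348 5.5767]
tr(P') = 7.7817

0.9550 0.4348 -0.0395 0.6140


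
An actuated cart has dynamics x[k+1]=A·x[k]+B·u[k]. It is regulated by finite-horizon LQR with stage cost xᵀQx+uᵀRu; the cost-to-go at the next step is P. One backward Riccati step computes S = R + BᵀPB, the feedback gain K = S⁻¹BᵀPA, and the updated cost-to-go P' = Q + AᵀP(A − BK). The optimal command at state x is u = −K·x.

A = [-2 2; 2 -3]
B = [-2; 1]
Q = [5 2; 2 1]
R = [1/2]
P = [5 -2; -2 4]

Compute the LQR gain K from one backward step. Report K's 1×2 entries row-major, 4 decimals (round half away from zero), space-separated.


1.2308 -1.4769

BᵀP = [-12.0000 8.0000]
S = R + BᵀPB = [1/2] + [32.0000] = [32.5000]
BᵀPA = [40.0000 -48.0000]
K = S⁻¹·BᵀPA = [1.2308 -1.4769]
A−BK = [0.4615 -0.9538; 0.7692 -1.5231]
AᵀP(A−BK) = [2.7692 -4.9231; -4.9231 9.1077]
P' = Q + AᵀP(A−BK) = [7.7692 -2.9231; -2.9231 10.1077]
tr(P') = 17.8769


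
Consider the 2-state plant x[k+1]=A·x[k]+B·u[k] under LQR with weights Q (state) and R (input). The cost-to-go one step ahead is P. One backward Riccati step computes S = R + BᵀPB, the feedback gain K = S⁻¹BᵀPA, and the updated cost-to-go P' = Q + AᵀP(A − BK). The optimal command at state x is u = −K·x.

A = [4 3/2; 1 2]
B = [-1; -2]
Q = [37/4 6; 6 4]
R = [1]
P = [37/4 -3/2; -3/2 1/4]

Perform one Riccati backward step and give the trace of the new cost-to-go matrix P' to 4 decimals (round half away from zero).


42.2381

BᵀP = [-6.2500 1.0000]
S = R + BᵀPB = [1] + [4.2500] = [5.2500]
BᵀPA = [-24.0000 -7.3750]
K = S⁻¹·BᵀPA = [-4.5714 -1.4048]
A−BK = [-0.5714 0.0952; -8.1429 -0.8095]
AᵀP(A−BK) = [26.5357 8.0357; 8.0357 2.4524]
P' = Q + AᵀP(A−BK) = [35.7857 14.0357; 14.0357 6.4524]
tr(P') = 42.2381


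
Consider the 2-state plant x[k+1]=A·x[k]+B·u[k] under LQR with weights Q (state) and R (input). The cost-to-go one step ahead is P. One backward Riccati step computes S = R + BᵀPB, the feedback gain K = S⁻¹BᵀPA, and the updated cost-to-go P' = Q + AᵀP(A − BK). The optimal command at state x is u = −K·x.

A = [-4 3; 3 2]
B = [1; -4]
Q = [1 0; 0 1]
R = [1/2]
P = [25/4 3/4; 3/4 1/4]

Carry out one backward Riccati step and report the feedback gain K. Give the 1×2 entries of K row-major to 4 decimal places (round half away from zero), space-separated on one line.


BᵀP = [3.2500 -0.2500]
S = R + BᵀPB = [1/2] + [4.2500] = [4.7500]
BᵀPA = [-13.7500 9.2500]
K = S⁻¹·BᵀPA = [-2.8947 1.9474]
A−BK = [-1.1053 1.0526; -8.5789 9.7895]
AᵀP(A−BK) = [44.4474 -45.9737; -45.9737 48.2368]
P' = Q + AᵀP(A−BK) = [45.4474 -45.9737; -45.9737 49.2368]
tr(P') = 94.6842

-2.8947 1.9474


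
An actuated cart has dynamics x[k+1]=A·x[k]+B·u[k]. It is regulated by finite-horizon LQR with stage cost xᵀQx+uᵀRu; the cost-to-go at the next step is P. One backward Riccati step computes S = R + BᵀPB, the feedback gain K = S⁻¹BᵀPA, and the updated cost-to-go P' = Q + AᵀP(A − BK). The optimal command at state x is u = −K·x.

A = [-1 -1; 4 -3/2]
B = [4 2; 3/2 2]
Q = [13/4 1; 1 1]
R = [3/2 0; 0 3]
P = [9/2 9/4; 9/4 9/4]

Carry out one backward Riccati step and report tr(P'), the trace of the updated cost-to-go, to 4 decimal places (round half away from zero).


BᵀP = [21.3750 12.3750; 13.5000 9.0000]
S = R + BᵀPB = [3/2 0; 0 3] + [104.0625 67.5000; 67.5000 45.0000] = [105.5625 67.5000; 67.5000 48.0000]
BᵀPA = [28.1250 -39.9375; 22.5000 -27.0000]
K = S⁻¹·BᵀPA = [-0.3304 -0.1850; 0.9334 -0.3023]
A−BK = [-1.5452 0.3447; 2.6289 -0.6178]
AᵀP(A−BK) = [10.7916 -2.6192; -2.6192 0.7607]
P' = Q + AᵀP(A−BK) = [14.0416 -1.6192; -1.6192 1.7607]
tr(P') = 15.8023

15.8023


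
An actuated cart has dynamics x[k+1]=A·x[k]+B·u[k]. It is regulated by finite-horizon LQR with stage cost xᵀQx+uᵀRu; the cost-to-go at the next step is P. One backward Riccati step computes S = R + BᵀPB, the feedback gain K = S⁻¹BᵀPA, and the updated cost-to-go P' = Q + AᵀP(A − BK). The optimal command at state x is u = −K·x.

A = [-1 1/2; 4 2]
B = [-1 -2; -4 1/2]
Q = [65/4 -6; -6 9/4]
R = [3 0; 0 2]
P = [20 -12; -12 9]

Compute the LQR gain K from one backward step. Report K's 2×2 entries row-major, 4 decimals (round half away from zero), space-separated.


-0.8306 -0.4470 0.9563 0.0333

BᵀP = [28.0000 -24.0000; -46.0000 28.5000]
S = R + BᵀPB = [3 0; 0 2] + [68.0000 -68.0000; -68.0000 106.2500] = [71.0000 -68.0000; -68.0000 108.2500]
BᵀPA = [-124.0000 -34.0000; 160.0000 34.0000]
K = S⁻¹·BᵀPA = [-0.8306 -0.4470; 0.9563 0.0333]
A−BK = [0.0821 0.1197; 0.1996 0.1955]
AᵀP(A−BK) = [3.9987 1.2459; 1.2459 0.6704]
P' = Q + AᵀP(A−BK) = [20.2487 -4.7541; -4.7541 2.9204]
tr(P') = 23.1691


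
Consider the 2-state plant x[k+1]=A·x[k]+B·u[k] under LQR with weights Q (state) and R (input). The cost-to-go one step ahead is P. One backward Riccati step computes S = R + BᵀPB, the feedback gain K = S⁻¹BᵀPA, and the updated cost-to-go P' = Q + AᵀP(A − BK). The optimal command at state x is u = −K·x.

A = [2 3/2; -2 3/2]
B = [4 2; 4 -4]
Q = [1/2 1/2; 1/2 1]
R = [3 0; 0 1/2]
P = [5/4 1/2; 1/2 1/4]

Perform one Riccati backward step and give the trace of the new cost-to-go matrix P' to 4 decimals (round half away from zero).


BᵀP = [7.0000 3.0000; 0.5000 0.0000]
S = R + BᵀPB = [3 0; 0 1/2] + [40.0000 2.0000; 2.0000 1.0000] = [43.0000 2.0000; 2.0000 1.5000]
BᵀPA = [8.0000 15.0000; 1.0000 0.7500]
K = S⁻¹·BᵀPA = [0.1653 0.3471; 0.4463 0.0372]
A−BK = [0.4463 0.0372; -0.8760 0.2603]
AᵀP(A−BK) = [0.2314 0.1860; 0.1860 0.3905]
P' = Q + AᵀP(A−BK) = [0.7314 0.6860; 0.6860 1.3905]
tr(P') = 2.1219

2.1219


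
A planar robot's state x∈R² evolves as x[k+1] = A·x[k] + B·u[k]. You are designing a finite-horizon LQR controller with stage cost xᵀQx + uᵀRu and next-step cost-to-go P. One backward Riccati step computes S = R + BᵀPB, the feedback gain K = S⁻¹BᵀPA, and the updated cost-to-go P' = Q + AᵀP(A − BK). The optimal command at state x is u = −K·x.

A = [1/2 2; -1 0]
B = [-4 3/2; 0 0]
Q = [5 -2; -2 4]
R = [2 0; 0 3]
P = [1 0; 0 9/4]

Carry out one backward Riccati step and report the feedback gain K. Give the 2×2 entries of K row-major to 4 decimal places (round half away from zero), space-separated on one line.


BᵀP = [-4.0000 0.0000; 1.5000 0.0000]
S = R + BᵀPB = [2 0; 0 3] + [16.0000 -6.0000; -6.0000 2.2500] = [18.0000 -6.0000; -6.0000 5.2500]
BᵀPA = [-2.0000 -8.0000; 0.7500 3.0000]
K = S⁻¹·BᵀPA = [-0.1026 -0.4103; 0.0256 0.1026]
A−BK = [0.0513 0.2051; -1.0000 0.0000]
AᵀP(A−BK) = [2.2756 0.1026; 0.1026 0.4103]
P' = Q + AᵀP(A−BK) = [7.2756 -1.8974; -1.8974 4.4103]
tr(P') = 11.6859

-0.1026 -0.4103 0.0256 0.1026


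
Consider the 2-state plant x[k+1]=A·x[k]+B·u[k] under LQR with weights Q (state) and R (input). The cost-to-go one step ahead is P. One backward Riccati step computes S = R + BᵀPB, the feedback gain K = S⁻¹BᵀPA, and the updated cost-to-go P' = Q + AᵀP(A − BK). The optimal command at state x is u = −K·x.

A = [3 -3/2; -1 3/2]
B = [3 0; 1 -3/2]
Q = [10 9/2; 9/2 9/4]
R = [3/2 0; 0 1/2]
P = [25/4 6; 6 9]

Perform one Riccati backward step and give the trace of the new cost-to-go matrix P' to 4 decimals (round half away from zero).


15.3514

BᵀP = [24.7500 27.0000; -9.0000 -13.5000]
S = R + BᵀPB = [3/2 0; 0 1/2] + [101.2500 -40.5000; -40.5000 20.2500] = [102.7500 -40.5000; -40.5000 20.7500]
BᵀPA = [47.2500 3.3750; -13.5000 -6.7500]
K = S⁻¹·BᵀPA = [0.8818 -0.4135; 1.0705 -1.1323]
A−BK = [0.3546 -0.2596; -0.2760 0.2150]
AᵀP(A−BK) = [2.0364 -1.3750; -1.3750 1.0650]
P' = Q + AᵀP(A−BK) = [12.0364 3.1250; 3.1250 3.3150]
tr(P') = 15.3514


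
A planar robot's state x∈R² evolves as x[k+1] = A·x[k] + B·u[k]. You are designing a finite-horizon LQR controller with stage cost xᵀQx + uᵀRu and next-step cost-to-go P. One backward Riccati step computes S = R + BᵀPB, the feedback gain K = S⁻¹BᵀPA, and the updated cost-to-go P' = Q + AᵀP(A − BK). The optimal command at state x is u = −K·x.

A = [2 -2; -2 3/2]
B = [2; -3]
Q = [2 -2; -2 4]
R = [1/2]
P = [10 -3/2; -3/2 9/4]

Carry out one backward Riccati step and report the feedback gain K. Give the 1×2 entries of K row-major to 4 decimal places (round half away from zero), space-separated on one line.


BᵀP = [24.5000 -9.7500]
S = R + BᵀPB = [1/2] + [78.2500] = [78.7500]
BᵀPA = [68.5000 -63.6250]
K = S⁻¹·BᵀPA = [0.8698 -0.8079]
A−BK = [0.2603 -0.3841; 0.6095 -0.9238]
AᵀP(A−BK) = [1.4159 -1.9063; -1.9063 2.6575]
P' = Q + AᵀP(A−BK) = [3.4159 -3.9063; -3.9063 6.6575]
tr(P') = 10.0734

0.8698 -0.8079


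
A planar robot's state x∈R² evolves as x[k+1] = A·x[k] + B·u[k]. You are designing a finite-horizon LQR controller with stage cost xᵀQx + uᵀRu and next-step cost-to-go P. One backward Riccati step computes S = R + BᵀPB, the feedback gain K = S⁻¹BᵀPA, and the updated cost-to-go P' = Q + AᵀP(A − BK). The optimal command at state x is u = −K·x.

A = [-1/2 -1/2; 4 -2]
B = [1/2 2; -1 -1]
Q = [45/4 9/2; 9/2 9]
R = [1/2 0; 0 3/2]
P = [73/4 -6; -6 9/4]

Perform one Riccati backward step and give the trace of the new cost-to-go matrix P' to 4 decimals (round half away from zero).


BᵀP = [15.1250 -5.2500; 42.5000 -14.2500]
S = R + BᵀPB = [1/2 0; 0 3/2] + [12.8125 35.5000; 35.5000 99.2500] = [13.3125 35.5000; 35.5000 100.7500]
BᵀPA = [-28.5625 2.9375; -78.2500 7.2500]
K = S⁻¹·BᵀPA = [-1.2323 0.4764; -0.3425 -0.0959]
A−BK = [0.8011 -0.5464; 2.4252 -1.6195]
AᵀP(A−BK) = [2.5670 -1.3347; -1.3347 0.8584]
P' = Q + AᵀP(A−BK) = [13.8170 3.1653; 3.1653 9.8584]
tr(P') = 23.6754

23.6754


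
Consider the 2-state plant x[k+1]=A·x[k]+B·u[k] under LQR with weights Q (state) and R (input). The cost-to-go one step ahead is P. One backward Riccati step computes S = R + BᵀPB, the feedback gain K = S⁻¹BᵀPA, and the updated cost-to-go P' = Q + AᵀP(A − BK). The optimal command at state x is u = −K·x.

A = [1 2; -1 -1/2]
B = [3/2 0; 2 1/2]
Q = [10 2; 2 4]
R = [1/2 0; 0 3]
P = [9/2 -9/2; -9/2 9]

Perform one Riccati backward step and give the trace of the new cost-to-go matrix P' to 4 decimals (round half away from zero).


44.8884

BᵀP = [-2.2500 11.2500; -2.2500 4.5000]
S = R + BᵀPB = [1/2 0; 0 3] + [19.1250 5.6250; 5.6250 2.2500] = [19.6250 5.6250; 5.6250 5.2500]
BᵀPA = [-13.5000 -10.1250; -6.7500 -6.7500]
K = S⁻¹·BᵀPA = [-0.4609 -0.2127; -0.7919 -1.0578]
A−BK = [1.6914 2.3191; 0.3178 0.4544]
AᵀP(A−BK) = [10.9324 14.7380; 14.7380 19.9560]
P' = Q + AᵀP(A−BK) = [20.9324 16.7380; 16.7380 23.9560]
tr(P') = 44.8884


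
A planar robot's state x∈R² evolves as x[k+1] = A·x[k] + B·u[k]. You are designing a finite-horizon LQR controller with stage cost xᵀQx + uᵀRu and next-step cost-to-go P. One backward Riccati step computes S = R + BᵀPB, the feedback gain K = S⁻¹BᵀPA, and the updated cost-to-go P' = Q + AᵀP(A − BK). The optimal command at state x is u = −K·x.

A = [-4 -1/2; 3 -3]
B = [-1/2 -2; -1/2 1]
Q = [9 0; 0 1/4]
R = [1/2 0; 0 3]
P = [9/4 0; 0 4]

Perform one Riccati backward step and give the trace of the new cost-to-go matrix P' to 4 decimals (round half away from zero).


BᵀP = [-1.1250 -2.0000; -4.5000 4.0000]
S = R + BᵀPB = [1/2 0; 0 3] + [1.5625 0.2500; 0.2500 13.0000] = [2.0625 0.2500; 0.2500 16.0000]
BᵀPA = [-1.5000 6.5625; 30.0000 -9.7500]
K = S⁻¹·BᵀPA = [-0.9564 3.2619; 1.8899 -0.6603]
A−BK = [-0.6983 -0.1898; 0.6319 -0.7087]
AᵀP(A−BK) = [13.8672 -6.7970; -6.7970 8.7182]
P' = Q + AᵀP(A−BK) = [22.8672 -6.7970; -6.7970 8.9682]
tr(P') = 31.8354

31.8354


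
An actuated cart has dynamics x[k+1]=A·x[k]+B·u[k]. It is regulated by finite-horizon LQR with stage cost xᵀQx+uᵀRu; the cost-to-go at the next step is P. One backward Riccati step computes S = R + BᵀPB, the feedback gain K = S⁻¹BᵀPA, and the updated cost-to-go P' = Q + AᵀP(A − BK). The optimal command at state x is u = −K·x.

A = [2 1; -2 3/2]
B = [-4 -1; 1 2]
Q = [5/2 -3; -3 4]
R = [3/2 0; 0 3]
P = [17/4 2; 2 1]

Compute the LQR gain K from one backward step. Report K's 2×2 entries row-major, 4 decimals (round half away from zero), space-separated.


-0.2924 -0.4691 -0.0639 0.0674

BᵀP = [-15.0000 -7.0000; -0.2500 0.0000]
S = R + BᵀPB = [3/2 0; 0 3] + [53.0000 1.0000; 1.0000 0.2500] = [54.5000 1.0000; 1.0000 3.2500]
BᵀPA = [-16.0000 -25.5000; -0.5000 -0.2500]
K = S⁻¹·BᵀPA = [-0.2924 -0.4691; -0.0639 0.0674]
A−BK = [0.7665 -0.8091; -1.5798 1.8343]
AᵀP(A−BK) = [0.2896 0.0277; 0.0277 0.5541]
P' = Q + AᵀP(A−BK) = [2.7896 -2.9723; -2.9723 4.5541]
tr(P') = 7.3437


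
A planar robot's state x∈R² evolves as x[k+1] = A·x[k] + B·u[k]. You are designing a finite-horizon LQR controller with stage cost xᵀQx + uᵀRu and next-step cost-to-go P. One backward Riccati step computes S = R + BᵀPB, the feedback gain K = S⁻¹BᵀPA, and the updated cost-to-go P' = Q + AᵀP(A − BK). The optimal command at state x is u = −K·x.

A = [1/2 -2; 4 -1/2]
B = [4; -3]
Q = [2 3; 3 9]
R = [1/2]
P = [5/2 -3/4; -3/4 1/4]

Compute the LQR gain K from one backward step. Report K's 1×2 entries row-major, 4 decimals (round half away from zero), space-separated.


-0.1461 -0.3724

BᵀP = [12.2500 -3.7500]
S = R + BᵀPB = [1/2] + [60.2500] = [60.7500]
BᵀPA = [-8.8750 -22.6250]
K = S⁻¹·BᵀPA = [-0.1461 -0.3724]
A−BK = [1.0844 -0.5103; 3.5617 -1.6173]
AᵀP(A−BK) = [0.3284 -0.1178; -0.1178 0.1363]
P' = Q + AᵀP(A−BK) = [2.3284 2.8822; 2.8822 9.1363]
tr(P') = 11.4648


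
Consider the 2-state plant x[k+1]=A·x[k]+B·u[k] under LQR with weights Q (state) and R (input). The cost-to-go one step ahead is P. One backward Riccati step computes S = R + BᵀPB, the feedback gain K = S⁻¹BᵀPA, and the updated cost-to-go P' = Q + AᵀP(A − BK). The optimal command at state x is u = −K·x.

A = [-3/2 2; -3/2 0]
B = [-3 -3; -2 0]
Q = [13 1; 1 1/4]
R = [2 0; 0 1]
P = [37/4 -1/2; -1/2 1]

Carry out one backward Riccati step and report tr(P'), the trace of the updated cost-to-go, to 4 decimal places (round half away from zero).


14.3731

BᵀP = [-26.7500 -0.5000; -27.7500 1.5000]
S = R + BᵀPB = [2 0; 0 1] + [81.2500 80.2500; 80.2500 83.2500] = [83.2500 80.2500; 80.2500 84.2500]
BᵀPA = [40.8750 -53.5000; 39.3750 -55.5000]
K = S⁻¹·BᵀPA = [0.4948 -0.0932; -0.0039 -0.5699]
A−BK = [-0.0275 0.0105; -0.5105 -0.1865]
AᵀP(A−BK) = [0.7431 0.0026; 0.0026 0.3800]
P' = Q + AᵀP(A−BK) = [13.7431 1.0026; 1.0026 0.6300]
tr(P') = 14.3731


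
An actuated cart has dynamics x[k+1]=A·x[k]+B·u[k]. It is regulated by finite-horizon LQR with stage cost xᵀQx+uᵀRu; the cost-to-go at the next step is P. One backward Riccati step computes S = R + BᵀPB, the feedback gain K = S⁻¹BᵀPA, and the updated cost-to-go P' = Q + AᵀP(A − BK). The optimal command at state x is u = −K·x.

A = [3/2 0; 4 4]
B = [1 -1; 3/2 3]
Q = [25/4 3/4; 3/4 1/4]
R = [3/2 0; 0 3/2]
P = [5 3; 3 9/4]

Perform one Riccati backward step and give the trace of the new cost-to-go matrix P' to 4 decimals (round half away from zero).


BᵀP = [9.5000 6.3750; 4.0000 3.7500]
S = R + BᵀPB = [3/2 0; 0 3/2] + [19.0625 9.6250; 9.6250 7.2500] = [20.5625 9.6250; 9.6250 8.7500]
BᵀPA = [39.7500 25.5000; 21.0000 15.0000]
K = S⁻¹·BᵀPA = [1.6692 0.9023; 0.5639 0.7218]
A−BK = [0.3947 -0.1805; -0.1955 0.4812]
AᵀP(A−BK) = [5.0583 2.9774; 2.9774 2.1654]
P' = Q + AᵀP(A−BK) = [11.3083 3.7274; 3.7274 2.4154]
tr(P') = 13.7237

13.7237


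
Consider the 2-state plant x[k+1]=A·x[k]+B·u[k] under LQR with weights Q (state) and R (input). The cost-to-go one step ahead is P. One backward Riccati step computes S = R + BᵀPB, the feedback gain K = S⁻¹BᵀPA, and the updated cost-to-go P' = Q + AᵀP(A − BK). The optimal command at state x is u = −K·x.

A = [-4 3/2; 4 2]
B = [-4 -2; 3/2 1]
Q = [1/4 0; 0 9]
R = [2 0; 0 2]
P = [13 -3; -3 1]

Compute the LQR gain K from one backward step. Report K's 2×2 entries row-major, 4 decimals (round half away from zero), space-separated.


0.8628 -0.2181 0.5202 -0.0285

BᵀP = [-56.5000 13.5000; -29.0000 7.0000]
S = R + BᵀPB = [2 0; 0 2] + [246.2500 126.5000; 126.5000 65.0000] = [248.2500 126.5000; 126.5000 67.0000]
BᵀPA = [280.0000 -57.7500; 144.0000 -29.5000]
K = S⁻¹·BᵀPA = [0.8628 -0.2181; 0.5202 -0.0285]
A−BK = [0.4917 0.5706; 2.1856 2.3557]
AᵀP(A−BK) = [3.5020 1.1737; 1.1737 1.8136]
P' = Q + AᵀP(A−BK) = [3.7520 1.1737; 1.1737 10.8136]
tr(P') = 14.5656


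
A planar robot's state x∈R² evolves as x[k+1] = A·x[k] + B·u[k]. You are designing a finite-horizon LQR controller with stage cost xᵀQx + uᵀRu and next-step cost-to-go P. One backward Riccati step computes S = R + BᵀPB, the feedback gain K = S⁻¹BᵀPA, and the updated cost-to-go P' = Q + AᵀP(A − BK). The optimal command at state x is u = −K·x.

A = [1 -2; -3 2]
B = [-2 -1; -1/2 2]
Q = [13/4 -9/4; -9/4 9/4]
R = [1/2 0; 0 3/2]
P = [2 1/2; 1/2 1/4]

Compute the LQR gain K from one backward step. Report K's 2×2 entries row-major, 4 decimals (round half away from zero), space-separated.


-0.0094 0.5840 -0.3925 0.3328

BᵀP = [-4.2500 -1.1250; -1.0000 0.0000]
S = R + BᵀPB = [1/2 0; 0 3/2] + [9.0625 2.0000; 2.0000 1.0000] = [9.5625 2.0000; 2.0000 2.5000]
BᵀPA = [-0.8750 6.2500; -1.0000 2.0000]
K = S⁻¹·BᵀPA = [-0.0094 0.5840; -0.3925 0.3328]
A−BK = [0.5887 -0.4992; -2.2198 1.6264]
AᵀP(A−BK) = [0.8493 -0.6562; -0.6562 0.6845]
P' = Q + AᵀP(A−BK) = [4.0993 -2.9062; -2.9062 2.9345]
tr(P') = 7.0338


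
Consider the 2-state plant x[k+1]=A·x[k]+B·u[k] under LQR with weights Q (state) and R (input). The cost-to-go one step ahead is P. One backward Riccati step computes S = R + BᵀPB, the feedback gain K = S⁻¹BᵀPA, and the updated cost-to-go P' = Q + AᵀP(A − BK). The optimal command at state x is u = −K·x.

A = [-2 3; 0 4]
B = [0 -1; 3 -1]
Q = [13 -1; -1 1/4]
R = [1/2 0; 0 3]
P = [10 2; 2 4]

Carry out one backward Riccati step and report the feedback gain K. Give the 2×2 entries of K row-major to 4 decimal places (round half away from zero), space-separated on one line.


0.4068 0.6915 1.4915 -2.2644

BᵀP = [6.0000 12.0000; -12.0000 -6.0000]
S = R + BᵀPB = [1/2 0; 0 3] + [36.0000 -18.0000; -18.0000 18.0000] = [36.5000 -18.0000; -18.0000 21.0000]
BᵀPA = [-12.0000 66.0000; 24.0000 -60.0000]
K = S⁻¹·BᵀPA = [0.4068 0.6915; 1.4915 -2.2644]
A−BK = [-0.5085 0.7356; 0.2712 -0.3390]
AᵀP(A−BK) = [9.0847 -13.3559; -13.3559 20.4949]
P' = Q + AᵀP(A−BK) = [22.0847 -14.3559; -14.3559 20.7449]
tr(P') = 42.8297


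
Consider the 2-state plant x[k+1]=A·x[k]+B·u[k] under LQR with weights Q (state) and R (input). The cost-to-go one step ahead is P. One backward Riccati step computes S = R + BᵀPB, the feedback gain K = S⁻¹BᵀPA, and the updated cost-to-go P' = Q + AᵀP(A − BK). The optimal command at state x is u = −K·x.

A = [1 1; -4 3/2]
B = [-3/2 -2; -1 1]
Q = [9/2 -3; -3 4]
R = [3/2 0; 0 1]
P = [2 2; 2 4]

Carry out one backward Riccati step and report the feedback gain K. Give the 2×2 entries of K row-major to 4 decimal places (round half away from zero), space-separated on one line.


BᵀP = [-5.0000 -7.0000; -2.0000 0.0000]
S = R + BᵀPB = [3/2 0; 0 1] + [14.5000 3.0000; 3.0000 4.0000] = [16.0000 3.0000; 3.0000 5.0000]
BᵀPA = [23.0000 -15.5000; -2.0000 -2.0000]
K = S⁻¹·BᵀPA = [1.7042 -1.0070; -1.4225 0.2042]
A−BK = [0.7113 -0.1021; -0.8732 0.2887]
AᵀP(A−BK) = [7.9577 -3.4296; -3.4296 1.7993]
P' = Q + AᵀP(A−BK) = [12.4577 -6.4296; -6.4296 5.7993]
tr(P') = 18.2570

1.7042 -1.0070 -1.4225 0.2042


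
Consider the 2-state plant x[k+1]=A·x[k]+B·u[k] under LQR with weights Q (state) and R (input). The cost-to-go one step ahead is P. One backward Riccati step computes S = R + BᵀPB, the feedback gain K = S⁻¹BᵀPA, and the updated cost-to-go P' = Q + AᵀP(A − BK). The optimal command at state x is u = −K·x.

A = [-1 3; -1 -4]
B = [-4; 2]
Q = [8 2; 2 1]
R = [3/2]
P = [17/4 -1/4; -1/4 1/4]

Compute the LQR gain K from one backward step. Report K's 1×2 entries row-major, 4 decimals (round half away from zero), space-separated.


0.2148 -0.7852

BᵀP = [-17.5000 1.5000]
S = R + BᵀPB = [3/2] + [73.0000] = [74.5000]
BᵀPA = [16.0000 -58.5000]
K = S⁻¹·BᵀPA = [0.2148 -0.7852]
A−BK = [-0.1409 -0.1409; -1.4295 -2.4295]
AᵀP(A−BK) = [0.5638 0.5638; 0.5638 2.3138]
P' = Q + AᵀP(A−BK) = [8.5638 2.5638; 2.5638 3.3138]
tr(P') = 11.8775


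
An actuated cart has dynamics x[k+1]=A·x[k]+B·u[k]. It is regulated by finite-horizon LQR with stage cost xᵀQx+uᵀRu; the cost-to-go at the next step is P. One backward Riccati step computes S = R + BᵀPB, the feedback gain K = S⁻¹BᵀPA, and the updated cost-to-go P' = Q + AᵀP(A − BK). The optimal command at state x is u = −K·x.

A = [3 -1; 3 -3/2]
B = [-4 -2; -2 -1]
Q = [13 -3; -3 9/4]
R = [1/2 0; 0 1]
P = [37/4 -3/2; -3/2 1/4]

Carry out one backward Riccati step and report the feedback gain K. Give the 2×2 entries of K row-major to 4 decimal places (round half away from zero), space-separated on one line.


BᵀP = [-34.0000 5.5000; -17.0000 2.7500]
S = R + BᵀPB = [1/2 0; 0 1] + [125.0000 62.5000; 62.5000 31.2500] = [125.5000 62.5000; 62.5000 32.2500]
BᵀPA = [-85.5000 25.7500; -42.7500 12.8750]
K = S⁻¹·BᵀPA = [-0.6058 0.1825; -0.1515 0.0456]
A−BK = [0.2737 -0.1789; 1.6368 -1.0895]
AᵀP(A−BK) = [0.2252 -0.0744; -0.0744 0.0268]
P' = Q + AᵀP(A−BK) = [13.2252 -3.0744; -3.0744 2.2768]
tr(P') = 15.5020

-0.6058 0.1825 -0.1515 0.0456


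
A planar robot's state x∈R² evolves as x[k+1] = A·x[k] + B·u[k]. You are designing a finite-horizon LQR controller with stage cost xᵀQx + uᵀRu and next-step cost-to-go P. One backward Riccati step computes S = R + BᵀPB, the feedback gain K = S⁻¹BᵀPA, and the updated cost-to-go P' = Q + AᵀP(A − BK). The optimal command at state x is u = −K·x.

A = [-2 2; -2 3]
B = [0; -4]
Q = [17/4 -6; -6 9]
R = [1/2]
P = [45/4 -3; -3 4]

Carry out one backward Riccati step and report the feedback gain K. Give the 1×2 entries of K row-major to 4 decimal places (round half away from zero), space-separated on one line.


BᵀP = [12.0000 -16.0000]
S = R + BᵀPB = [1/2] + [64.0000] = [64.5000]
BᵀPA = [8.0000 -24.0000]
K = S⁻¹·BᵀPA = [0.1240 -0.3721]
A−BK = [-2.0000 2.0000; -1.5039 1.5116]
AᵀP(A−BK) = [36.0078 -36.0233; -36.0233 36.0698]
P' = Q + AᵀP(A−BK) = [40.2578 -42.0233; -42.0233 45.0698]
tr(P') = 85.3275

0.1240 -0.3721


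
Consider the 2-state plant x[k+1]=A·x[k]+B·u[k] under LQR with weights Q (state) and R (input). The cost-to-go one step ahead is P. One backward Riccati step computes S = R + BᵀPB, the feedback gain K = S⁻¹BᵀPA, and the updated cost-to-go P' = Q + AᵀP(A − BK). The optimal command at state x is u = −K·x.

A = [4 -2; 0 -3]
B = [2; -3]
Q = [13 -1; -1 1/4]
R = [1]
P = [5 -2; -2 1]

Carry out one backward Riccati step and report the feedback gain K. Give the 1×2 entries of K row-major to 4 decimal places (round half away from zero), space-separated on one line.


1.1852 -0.2037

BᵀP = [16.0000 -7.0000]
S = R + BᵀPB = [1] + [53.0000] = [54.0000]
BᵀPA = [64.0000 -11.0000]
K = S⁻¹·BᵀPA = [1.1852 -0.2037]
A−BK = [1.6296 -1.5926; 3.5556 -3.6111]
AᵀP(A−BK) = [4.1481 -2.9630; -2.9630 2.7593]
P' = Q + AᵀP(A−BK) = [17.1481 -3.9630; -3.9630 3.0093]
tr(P') = 20.1574


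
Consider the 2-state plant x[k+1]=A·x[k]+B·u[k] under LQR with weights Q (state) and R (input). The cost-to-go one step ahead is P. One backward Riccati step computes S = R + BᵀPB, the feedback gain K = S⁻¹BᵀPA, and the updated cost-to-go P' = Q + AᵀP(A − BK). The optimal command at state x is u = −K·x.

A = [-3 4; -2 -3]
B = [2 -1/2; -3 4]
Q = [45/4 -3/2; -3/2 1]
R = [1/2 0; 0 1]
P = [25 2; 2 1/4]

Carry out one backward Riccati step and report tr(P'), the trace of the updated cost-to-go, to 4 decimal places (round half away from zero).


BᵀP = [44.0000 3.2500; -4.5000 0.0000]
S = R + BᵀPB = [1/2 0; 0 1] + [78.2500 -9.0000; -9.0000 2.2500] = [78.7500 -9.0000; -9.0000 3.2500]
BᵀPA = [-138.5000 166.2500; 13.5000 -18.0000]
K = S⁻¹·BᵀPA = [-1.8785 2.1626; -1.0482 0.4502]
A−BK = [0.2329 -0.1000; -3.4427 1.6870]
AᵀP(A−BK) = [3.9750 -3.0629; -3.0629 2.8276]
P' = Q + AᵀP(A−BK) = [15.2250 -4.5629; -4.5629 3.8276]
tr(P') = 19.0526

19.0526


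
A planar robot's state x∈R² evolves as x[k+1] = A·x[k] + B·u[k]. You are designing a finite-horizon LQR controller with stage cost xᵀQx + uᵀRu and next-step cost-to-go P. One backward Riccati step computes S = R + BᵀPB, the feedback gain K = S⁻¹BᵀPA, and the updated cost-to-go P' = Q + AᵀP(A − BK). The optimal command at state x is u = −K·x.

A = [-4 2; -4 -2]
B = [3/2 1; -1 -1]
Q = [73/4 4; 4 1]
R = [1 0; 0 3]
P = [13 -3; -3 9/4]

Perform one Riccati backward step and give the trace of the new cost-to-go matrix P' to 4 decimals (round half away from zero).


73.1630

BᵀP = [22.5000 -6.7500; 16.0000 -5.2500]
S = R + BᵀPB = [1 0; 0 3] + [40.5000 29.2500; 29.2500 21.2500] = [41.5000 29.2500; 29.2500 24.2500]
BᵀPA = [-63.0000 58.5000; -43.0000 42.5000]
K = S⁻¹·BᵀPA = [-1.7903 1.1637; 0.3862 0.3489]
A−BK = [-1.7008 -0.0945; -5.4041 -0.4874]
AᵀP(A−BK) = [51.8193 2.3174; 2.3174 2.0937]
P' = Q + AᵀP(A−BK) = [70.0693 6.3174; 6.3174 3.0937]
tr(P') = 73.1630


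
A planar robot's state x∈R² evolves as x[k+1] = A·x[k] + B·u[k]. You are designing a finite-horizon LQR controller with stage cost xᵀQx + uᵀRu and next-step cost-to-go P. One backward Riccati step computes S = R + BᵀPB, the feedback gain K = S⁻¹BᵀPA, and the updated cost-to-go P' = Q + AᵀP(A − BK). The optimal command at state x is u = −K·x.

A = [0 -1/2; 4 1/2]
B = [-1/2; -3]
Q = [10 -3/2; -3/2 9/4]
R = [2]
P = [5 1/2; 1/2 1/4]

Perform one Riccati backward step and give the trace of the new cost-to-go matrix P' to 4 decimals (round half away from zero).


BᵀP = [-4.0000 -1.0000]
S = R + BᵀPB = [2] + [5.0000] = [7.0000]
BᵀPA = [-4.0000 1.5000]
K = S⁻¹·BᵀPA = [-0.5714 0.2143]
A−BK = [-0.2857 -0.3929; 2.2857 1.1429]
AᵀP(A−BK) = [1.7143 0.3571; 0.3571 0.7411]
P' = Q + AᵀP(A−BK) = [11.7143 -1.1429; -1.1429 2.9911]
tr(P') = 14.7054

14.7054


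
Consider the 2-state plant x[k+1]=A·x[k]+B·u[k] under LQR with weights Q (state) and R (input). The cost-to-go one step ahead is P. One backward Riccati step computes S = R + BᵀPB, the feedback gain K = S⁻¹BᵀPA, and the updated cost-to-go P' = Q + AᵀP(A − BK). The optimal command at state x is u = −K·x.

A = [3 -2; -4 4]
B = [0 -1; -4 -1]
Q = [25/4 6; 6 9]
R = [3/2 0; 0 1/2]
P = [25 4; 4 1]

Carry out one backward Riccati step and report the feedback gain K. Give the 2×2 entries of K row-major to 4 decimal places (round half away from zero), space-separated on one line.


BᵀP = [-16.0000 -4.0000; -29.0000 -5.0000]
S = R + BᵀPB = [3/2 0; 0 1/2] + [16.0000 20.0000; 20.0000 34.0000] = [17.5000 20.0000; 20.0000 34.5000]
BᵀPA = [-32.0000 16.0000; -67.0000 38.0000]
K = S⁻¹·BᵀPA = [1.1583 -1.0209; -2.6135 1.6933]
A−BK = [0.3865 -0.3067; -1.9804 1.6098]
AᵀP(A−BK) = [6.9607 -5.2196; -5.2196 3.9902]
P' = Q + AᵀP(A−BK) = [13.2107 0.7804; 0.7804 12.9902]
tr(P') = 26.2009

1.1583 -1.0209 -2.6135 1.6933


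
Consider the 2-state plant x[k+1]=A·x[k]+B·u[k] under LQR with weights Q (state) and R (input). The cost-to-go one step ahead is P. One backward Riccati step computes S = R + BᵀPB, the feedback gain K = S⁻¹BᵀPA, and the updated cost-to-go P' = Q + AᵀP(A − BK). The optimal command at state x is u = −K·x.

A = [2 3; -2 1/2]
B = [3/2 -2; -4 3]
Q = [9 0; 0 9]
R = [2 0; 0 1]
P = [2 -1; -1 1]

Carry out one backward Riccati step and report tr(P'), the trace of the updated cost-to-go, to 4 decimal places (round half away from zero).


22.4493

BᵀP = [7.0000 -5.5000; -7.0000 5.0000]
S = R + BᵀPB = [2 0; 0 1] + [32.5000 -30.5000; -30.5000 29.0000] = [34.5000 -30.5000; -30.5000 30.0000]
BᵀPA = [25.0000 18.2500; -24.0000 -18.5000]
K = S⁻¹·BᵀPA = [0.1718 -0.1599; -0.6253 -0.7792]
A−BK = [0.4916 1.6814; 0.5632 2.1981]
AᵀP(A−BK) = [0.6969 1.2959; 1.2959 3.7524]
P' = Q + AᵀP(A−BK) = [9.6969 1.2959; 1.2959 12.7524]
tr(P') = 22.4493
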